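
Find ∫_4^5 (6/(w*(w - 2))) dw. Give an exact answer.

Factor the denominator: w**2 - 2*w = w(w - 2).
Partial fractions: 6/(w*(w - 2)) = -3/w + 3/(w - 2).
An antiderivative is F(w) = -3*log(w) + 3*log(w - 2).
Then F(5) - F(4) = (-3*log(5) + 3*log(3)) - (-log(8)) = -3*log(5) + 3*log(2) + 3*log(3).

-3*log(5) + 3*log(2) + 3*log(3)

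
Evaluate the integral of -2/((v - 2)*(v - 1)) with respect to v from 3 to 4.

Factor the denominator: v**2 - 3*v + 2 = (v - 1)(v - 2).
Partial fractions: -2/((v - 2)*(v - 1)) = 2/(v - 1) - 2/(v - 2).
An antiderivative is F(v) = -2*log(v - 2) + 2*log(v - 1).
Then F(4) - F(3) = (log(9/4)) - (log(4)) = log(9/16).

log(9/16)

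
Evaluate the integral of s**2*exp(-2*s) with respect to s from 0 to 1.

(-5 + exp(2))*exp(-2)/4

Integrate by parts twice (u = s^2, dv = exp(-2*s) ds).
An antiderivative is F(s) = (-2*s**2 - 2*s - 1)*exp(-2*s)/4.
Then F(1) - F(0) = (-5*exp(-2)/4) - (-1/4) = (-5 + exp(2))*exp(-2)/4.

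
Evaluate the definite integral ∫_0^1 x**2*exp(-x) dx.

2 - 5*exp(-1)

Integrate by parts twice (u = x^2, dv = exp(-x) dx).
An antiderivative is F(x) = (-x**2 - 2*x - 2)*exp(-x).
Then F(1) - F(0) = (-5*exp(-1)) - (-2) = 2 - 5*exp(-1).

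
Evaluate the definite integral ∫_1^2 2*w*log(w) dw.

Integrate by parts once (u = ln w, dv = 2*w dw).
An antiderivative is F(w) = w**2*(2*log(w) - 1)/2.
Then F(2) - F(1) = (-2 + log(16)) - (-1/2) = -3/2 + log(16).

-3/2 + log(16)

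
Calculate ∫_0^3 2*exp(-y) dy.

2 - 2*exp(-3)

An antiderivative is F(y) = -2*exp(-y).
Then F(3) - F(0) = (-2*exp(-3)) - (-2) = 2 - 2*exp(-3).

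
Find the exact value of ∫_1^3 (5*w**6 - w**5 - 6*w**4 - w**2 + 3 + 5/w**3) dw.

362014/315

By the power rule, an antiderivative is F(w) = 5*w**7/7 - w**6/6 - 6*w**5/5 - w**3/3 + 3*w - 5/(2*w**2).
Then F(3) - F(1) = (361861/315) - (-17/35) = 362014/315.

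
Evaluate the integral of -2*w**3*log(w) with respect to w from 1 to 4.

Integrate by parts once (u = ln w, dv = -2*w**3 dw).
An antiderivative is F(w) = -w**4*(4*log(w) - 1)/8.
Then F(4) - F(1) = (32 - 256*log(2)) - (1/8) = 255/8 - 256*log(2).

255/8 - 256*log(2)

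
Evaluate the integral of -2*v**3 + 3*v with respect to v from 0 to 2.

By the power rule, an antiderivative is F(v) = -v**4/2 + 3*v**2/2.
Then F(2) - F(0) = (-2) - (0) = -2.

-2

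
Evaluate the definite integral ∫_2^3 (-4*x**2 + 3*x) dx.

By the power rule, an antiderivative is F(x) = -4*x**3/3 + 3*x**2/2.
Then F(3) - F(2) = (-45/2) - (-14/3) = -107/6.

-107/6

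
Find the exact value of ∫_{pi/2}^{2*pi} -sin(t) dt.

1

An antiderivative is F(t) = cos(t).
Then F(2*pi) - F(pi/2) = (1) - (0) = 1.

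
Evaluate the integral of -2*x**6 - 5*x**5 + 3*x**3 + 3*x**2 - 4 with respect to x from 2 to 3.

By the power rule, an antiderivative is F(x) = -2*x**7/7 - 5*x**6/6 + 3*x**4/4 + x**3 - 4*x.
Then F(3) - F(2) = (-32385/28) - (-1636/21) = -90611/84.

-90611/84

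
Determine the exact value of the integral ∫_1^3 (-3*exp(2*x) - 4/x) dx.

-3*exp(6)/2 - log(81) + 3*exp(2)/2

An antiderivative is F(x) = -3*exp(2*x)/2 - 4*log(x).
Then F(3) - F(1) = (-3*exp(6)/2 - log(81)) - (-3*exp(2)/2) = -3*exp(6)/2 - log(81) + 3*exp(2)/2.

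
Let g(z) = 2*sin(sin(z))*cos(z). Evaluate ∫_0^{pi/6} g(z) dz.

2 - 2*cos(1/2)

Let u = sin(z), so du = cos(z) dz. When z = 0, u = 0; when z = pi/6, u = 1/2.
The integral becomes 2·∫ sin(u) du from 0 to 1/2, with antiderivative -2*cos(u).
Back in z: F(z) = -2*cos(sin(z)).
Then F(pi/6) - F(0) = (-2*cos(1/2)) - (-2) = 2 - 2*cos(1/2).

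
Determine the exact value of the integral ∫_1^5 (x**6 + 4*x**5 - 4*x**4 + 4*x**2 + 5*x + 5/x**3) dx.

2027036/105

By the power rule, an antiderivative is F(x) = x**7/7 + 2*x**6/3 - 4*x**5/5 + 4*x**3/3 + 5*x**2/2 - 5/(2*x**2).
Then F(5) - F(1) = (2027177/105) - (47/35) = 2027036/105.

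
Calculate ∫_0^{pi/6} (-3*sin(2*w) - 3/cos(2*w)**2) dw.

-3*sqrt(3)/2 - 3/4

An antiderivative is F(w) = 3*cos(2*w)/2 - 3*tan(2*w)/2.
Then F(pi/6) - F(0) = (3/4 - 3*sqrt(3)/2) - (3/2) = -3*sqrt(3)/2 - 3/4.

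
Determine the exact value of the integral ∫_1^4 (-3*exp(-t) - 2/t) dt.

An antiderivative is F(t) = -2*log(t) + 3*exp(-t).
Then F(4) - F(1) = (-4*log(2) + 3*exp(-4)) - (3*exp(-1)) = -4*log(2) - 3*exp(-1) + 3*exp(-4).

-4*log(2) - 3*exp(-1) + 3*exp(-4)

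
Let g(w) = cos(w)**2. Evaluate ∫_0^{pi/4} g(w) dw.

Use the identity cos^2(w) = (1 + cos(2*w))/2.
An antiderivative is F(w) = w/2 + sin(2*w)/4.
Then F(pi/4) - F(0) = (1/4 + pi/8) - (0) = 1/4 + pi/8.

1/4 + pi/8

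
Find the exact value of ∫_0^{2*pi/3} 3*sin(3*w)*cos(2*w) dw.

27/10

Use the identity sin(3*w)cos(2*w) = [sin(5*w) + sin(w)]/2.
An antiderivative is F(w) = -3*cos(w)/2 - 3*cos(5*w)/10.
Then F(2*pi/3) - F(0) = (9/10) - (-9/5) = 27/10.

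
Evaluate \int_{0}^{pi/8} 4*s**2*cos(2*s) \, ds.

Integrate by parts twice (u = s^2, dv = 4*cos(2*s) ds).
An antiderivative is F(s) = 2*s**2*sin(2*s) + 2*s*cos(2*s) - sin(2*s).
Then F(pi/8) - F(0) = (sqrt(2)*(-32 + pi**2 + 8*pi)/64) - (0) = sqrt(2)*(-32 + pi**2 + 8*pi)/64.

sqrt(2)*(-32 + pi**2 + 8*pi)/64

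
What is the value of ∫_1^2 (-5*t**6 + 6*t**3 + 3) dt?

-913/14

By the power rule, an antiderivative is F(t) = -5*t**7/7 + 3*t**4/2 + 3*t.
Then F(2) - F(1) = (-430/7) - (53/14) = -913/14.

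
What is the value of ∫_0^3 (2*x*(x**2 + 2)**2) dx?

Let u = x**2 + 2, so du = 2*x dx. When x = 0, u = 2; when x = 3, u = 11.
The integral becomes ∫ u**2 du from 2 to 11, with antiderivative u**3/3.
Back in x: F(x) = (x**2 + 2)**3/3.
Then F(3) - F(0) = (1331/3) - (8/3) = 441.

441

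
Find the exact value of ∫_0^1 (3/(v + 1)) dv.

An antiderivative is F(v) = 3*log(v + 1).
Then F(1) - F(0) = (log(8)) - (0) = log(8).

log(8)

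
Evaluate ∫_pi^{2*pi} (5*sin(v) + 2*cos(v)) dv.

An antiderivative is F(v) = 2*sin(v) - 5*cos(v).
Then F(2*pi) - F(pi) = (-5) - (5) = -10.

-10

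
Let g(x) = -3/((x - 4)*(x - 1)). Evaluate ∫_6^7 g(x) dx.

Factor the denominator: x**2 - 5*x + 4 = (x - 1)(x - 4).
Partial fractions: -3/((x - 4)*(x - 1)) = 1/(x - 1) - 1/(x - 4).
An antiderivative is F(x) = -log(x - 4) + log(x - 1).
Then F(7) - F(6) = (log(2)) - (log(5/2)) = log(4/5).

log(4/5)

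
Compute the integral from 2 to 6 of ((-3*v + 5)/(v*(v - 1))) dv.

Factor the denominator: v**2 - v = v(v - 1).
Partial fractions: (-3*v + 5)/(v*(v - 1)) = -5/v + 2/(v - 1).
An antiderivative is F(v) = -5*log(v) + 2*log(v - 1).
Then F(6) - F(2) = (-5*log(3) - 5*log(2) + 2*log(5)) - (-log(32)) = -5*log(3) + 2*log(5).

-5*log(3) + 2*log(5)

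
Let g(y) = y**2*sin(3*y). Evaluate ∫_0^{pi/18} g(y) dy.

Integrate by parts twice (u = y^2, dv = sin(3*y) dy).
An antiderivative is F(y) = -y**2*cos(3*y)/3 + 2*y*sin(3*y)/9 + 2*cos(3*y)/27.
Then F(pi/18) - F(0) = (-sqrt(3)*pi**2/1944 + pi/162 + sqrt(3)/27) - (2/27) = -2/27 - sqrt(3)*pi**2/1944 + pi/162 + sqrt(3)/27.

-2/27 - sqrt(3)*pi**2/1944 + pi/162 + sqrt(3)/27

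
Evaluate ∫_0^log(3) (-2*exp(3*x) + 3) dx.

An antiderivative is F(x) = -2*exp(3*x)/3 + 3*x.
Then F(log(3)) - F(0) = (-18 + 3*log(3)) - (-2/3) = -52/3 + log(27).

-52/3 + log(27)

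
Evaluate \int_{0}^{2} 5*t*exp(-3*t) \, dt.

Integrate by parts once (u = t, dv = 5*exp(-3*t) dt).
An antiderivative is F(t) = (-15*t - 5)*exp(-3*t)/9.
Then F(2) - F(0) = (-35*exp(-6)/9) - (-5/9) = 5/9 - 35*exp(-6)/9.

5/9 - 35*exp(-6)/9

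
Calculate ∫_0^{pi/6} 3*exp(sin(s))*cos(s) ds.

-3 + 3*exp(1/2)

Let u = sin(s), so du = cos(s) ds. When s = 0, u = 0; when s = pi/6, u = 1/2.
The integral becomes 3·∫ exp(u) du from 0 to 1/2, with antiderivative 3*exp(u).
Back in s: F(s) = 3*exp(sin(s)).
Then F(pi/6) - F(0) = (3*exp(1/2)) - (3) = -3 + 3*exp(1/2).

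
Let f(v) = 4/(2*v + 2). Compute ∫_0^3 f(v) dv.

An antiderivative is F(v) = 2*log(2*v + 2).
Then F(3) - F(0) = (log(64)) - (log(4)) = log(16).

log(16)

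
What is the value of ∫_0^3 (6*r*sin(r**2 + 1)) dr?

3*cos(1) - 3*cos(10)

Let u = r**2 + 1, so du = 2*r dr. When r = 0, u = 1; when r = 3, u = 10.
The integral becomes 3·∫ sin(u) du from 1 to 10, with antiderivative -3*cos(u).
Back in r: F(r) = -3*cos(r**2 + 1).
Then F(3) - F(0) = (-3*cos(10)) - (-3*cos(1)) = 3*cos(1) - 3*cos(10).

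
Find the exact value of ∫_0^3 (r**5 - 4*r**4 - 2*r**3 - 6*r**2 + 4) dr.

By the power rule, an antiderivative is F(r) = r**6/6 - 4*r**5/5 - r**4/2 - 2*r**3 + 4*r.
Then F(3) - F(0) = (-777/5) - (0) = -777/5.

-777/5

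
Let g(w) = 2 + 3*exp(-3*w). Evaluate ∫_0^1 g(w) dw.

An antiderivative is F(w) = 2*w - exp(-3*w).
Then F(1) - F(0) = (2 - exp(-3)) - (-1) = 3 - exp(-3).

3 - exp(-3)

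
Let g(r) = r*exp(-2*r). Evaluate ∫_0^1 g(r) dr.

Integrate by parts once (u = r, dv = exp(-2*r) dr).
An antiderivative is F(r) = (-2*r - 1)*exp(-2*r)/4.
Then F(1) - F(0) = (-3*exp(-2)/4) - (-1/4) = (-3 + exp(2))*exp(-2)/4.

(-3 + exp(2))*exp(-2)/4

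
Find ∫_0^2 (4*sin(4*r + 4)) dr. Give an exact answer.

-cos(12) + cos(4)

Let u = 4*r + 4, so du = 4 dr. When r = 0, u = 4; when r = 2, u = 12.
The integral becomes ∫ sin(u) du from 4 to 12, with antiderivative -cos(u).
Back in r: F(r) = -cos(4*r + 4).
Then F(2) - F(0) = (-cos(12)) - (-cos(4)) = -cos(12) + cos(4).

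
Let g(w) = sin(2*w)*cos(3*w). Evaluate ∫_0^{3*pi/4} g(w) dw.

-3*sqrt(2)/10 - 2/5

Use the identity sin(2*w)cos(3*w) = [sin(5*w) + sin(-w)]/2.
An antiderivative is F(w) = cos(w)/2 - cos(5*w)/10.
Then F(3*pi/4) - F(0) = (-3*sqrt(2)/10) - (2/5) = -3*sqrt(2)/10 - 2/5.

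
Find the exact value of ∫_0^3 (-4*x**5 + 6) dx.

-468

By the power rule, an antiderivative is F(x) = -2*x**6/3 + 6*x.
Then F(3) - F(0) = (-468) - (0) = -468.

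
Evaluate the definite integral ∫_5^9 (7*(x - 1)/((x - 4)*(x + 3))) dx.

Factor the denominator: x**2 - x - 12 = (x + 3)(x - 4).
Partial fractions: 7*(x - 1)/((x - 4)*(x + 3)) = 4/(x + 3) + 3/(x - 4).
An antiderivative is F(x) = 3*log(x - 4) + 4*log(x + 3).
Then F(9) - F(5) = (4*log(3) + 3*log(5) + 8*log(2)) - (12*log(2)) = -4*log(2) + 4*log(3) + 3*log(5).

-4*log(2) + 4*log(3) + 3*log(5)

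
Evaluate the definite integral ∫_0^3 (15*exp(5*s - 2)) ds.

-(3 - 3*exp(15))*exp(-2)

Let u = 5*s - 2, so du = 5 ds. When s = 0, u = -2; when s = 3, u = 13.
The integral becomes 3·∫ exp(u) du from -2 to 13, with antiderivative 3*exp(u).
Back in s: F(s) = 3*exp(5*s - 2).
Then F(3) - F(0) = (3*exp(13)) - (3*exp(-2)) = -(3 - 3*exp(15))*exp(-2).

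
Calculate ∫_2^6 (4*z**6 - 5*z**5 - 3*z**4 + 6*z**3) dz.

By the power rule, an antiderivative is F(z) = 4*z**7/7 - 5*z**6/6 - 3*z**5/5 + 3*z**4/2.
Then F(6) - F(2) = (4142664/35) - (2584/105) = 12425408/105.

12425408/105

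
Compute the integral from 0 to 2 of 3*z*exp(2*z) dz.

3/4 + 9*exp(4)/4

Integrate by parts once (u = z, dv = 3*exp(2*z) dz).
An antiderivative is F(z) = (6*z - 3)*exp(2*z)/4.
Then F(2) - F(0) = (9*exp(4)/4) - (-3/4) = 3/4 + 9*exp(4)/4.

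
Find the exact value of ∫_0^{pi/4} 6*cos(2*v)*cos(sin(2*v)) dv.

Let u = sin(2*v), so du = 2*cos(2*v) dv. When v = 0, u = 0; when v = pi/4, u = 1.
The integral becomes 3·∫ cos(u) du from 0 to 1, with antiderivative 3*sin(u).
Back in v: F(v) = 3*sin(sin(2*v)).
Then F(pi/4) - F(0) = (3*sin(1)) - (0) = 3*sin(1).

3*sin(1)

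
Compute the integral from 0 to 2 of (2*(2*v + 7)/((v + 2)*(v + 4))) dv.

Factor the denominator: v**2 + 6*v + 8 = (v + 4)(v + 2).
Partial fractions: 2*(2*v + 7)/((v + 2)*(v + 4)) = 1/(v + 4) + 3/(v + 2).
An antiderivative is F(v) = 3*log(v + 2) + log(v + 4).
Then F(2) - F(0) = (log(3) + 7*log(2)) - (log(32)) = log(12).

log(12)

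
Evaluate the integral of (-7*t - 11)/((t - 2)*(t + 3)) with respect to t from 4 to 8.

-5*log(3) - 2*log(11) + 2*log(7)

Factor the denominator: t**2 + t - 6 = (t + 3)(t - 2).
Partial fractions: (-7*t - 11)/((t - 2)*(t + 3)) = -2/(t + 3) - 5/(t - 2).
An antiderivative is F(t) = -5*log(t - 2) - 2*log(t + 3).
Then F(8) - F(4) = (-5*log(3) - 2*log(11) - 5*log(2)) - (-2*log(7) - 5*log(2)) = -5*log(3) - 2*log(11) + 2*log(7).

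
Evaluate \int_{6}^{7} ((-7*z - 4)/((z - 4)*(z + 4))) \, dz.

Factor the denominator: z**2 - 16 = (z + 4)(z - 4).
Partial fractions: (-7*z - 4)/((z - 4)*(z + 4)) = -3/(z + 4) - 4/(z - 4).
An antiderivative is F(z) = -4*log(z - 4) - 3*log(z + 4).
Then F(7) - F(6) = (-3*log(11) - 4*log(3)) - (-7*log(2) - 3*log(5)) = -3*log(11) - 4*log(3) + 3*log(5) + 7*log(2).

-3*log(11) - 4*log(3) + 3*log(5) + 7*log(2)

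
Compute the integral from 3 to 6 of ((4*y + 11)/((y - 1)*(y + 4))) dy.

-log(7) - 2*log(2) + 4*log(5)

Factor the denominator: y**2 + 3*y - 4 = (y + 4)(y - 1).
Partial fractions: (4*y + 11)/((y - 1)*(y + 4)) = 1/(y + 4) + 3/(y - 1).
An antiderivative is F(y) = 3*log(y - 1) + log(y + 4).
Then F(6) - F(3) = (log(2) + 4*log(5)) - (log(56)) = -log(7) - 2*log(2) + 4*log(5).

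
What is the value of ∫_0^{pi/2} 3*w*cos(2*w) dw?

Integrate by parts once (u = w, dv = 3*cos(2*w) dw).
An antiderivative is F(w) = 3*w*sin(2*w)/2 + 3*cos(2*w)/4.
Then F(pi/2) - F(0) = (-3/4) - (3/4) = -3/2.

-3/2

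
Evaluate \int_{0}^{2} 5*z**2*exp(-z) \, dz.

10 - 50*exp(-2)

Integrate by parts twice (u = z^2, dv = 5*exp(-z) dz).
An antiderivative is F(z) = (-5*z**2 - 10*z - 10)*exp(-z).
Then F(2) - F(0) = (-50*exp(-2)) - (-10) = 10 - 50*exp(-2).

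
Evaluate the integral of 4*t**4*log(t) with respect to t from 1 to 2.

Integrate by parts once (u = ln t, dv = 4*t**4 dt).
An antiderivative is F(t) = 4*t**5*(5*log(t) - 1)/25.
Then F(2) - F(1) = (-128/25 + 128*log(2)/5) - (-4/25) = -124/25 + 128*log(2)/5.

-124/25 + 128*log(2)/5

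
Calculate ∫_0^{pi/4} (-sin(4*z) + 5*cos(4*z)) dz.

An antiderivative is F(z) = 5*sin(4*z)/4 + cos(4*z)/4.
Then F(pi/4) - F(0) = (-1/4) - (1/4) = -1/2.

-1/2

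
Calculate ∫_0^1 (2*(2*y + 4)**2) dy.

152/3

Let u = 2*y + 4, so du = 2 dy. When y = 0, u = 4; when y = 1, u = 6.
The integral becomes ∫ u**2 du from 4 to 6, with antiderivative u**3/3.
Back in y: F(y) = (2*y + 4)**3/3.
Then F(1) - F(0) = (72) - (64/3) = 152/3.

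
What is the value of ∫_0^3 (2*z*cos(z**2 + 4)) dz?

Let u = z**2 + 4, so du = 2*z dz. When z = 0, u = 4; when z = 3, u = 13.
The integral becomes ∫ cos(u) du from 4 to 13, with antiderivative sin(u).
Back in z: F(z) = sin(z**2 + 4).
Then F(3) - F(0) = (sin(13)) - (sin(4)) = sin(13) - sin(4).

sin(13) - sin(4)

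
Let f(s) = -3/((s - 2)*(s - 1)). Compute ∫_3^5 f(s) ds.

Factor the denominator: s**2 - 3*s + 2 = (s - 1)(s - 2).
Partial fractions: -3/((s - 2)*(s - 1)) = 3/(s - 1) - 3/(s - 2).
An antiderivative is F(s) = -3*log(s - 2) + 3*log(s - 1).
Then F(5) - F(3) = (log(64/27)) - (log(8)) = log(8/27).

log(8/27)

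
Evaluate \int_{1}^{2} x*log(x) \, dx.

-3/4 + log(4)

Integrate by parts once (u = ln x, dv = x dx).
An antiderivative is F(x) = x**2*(2*log(x) - 1)/4.
Then F(2) - F(1) = (-1 + log(4)) - (-1/4) = -3/4 + log(4).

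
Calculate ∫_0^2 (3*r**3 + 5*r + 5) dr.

By the power rule, an antiderivative is F(r) = 3*r**4/4 + 5*r**2/2 + 5*r.
Then F(2) - F(0) = (32) - (0) = 32.

32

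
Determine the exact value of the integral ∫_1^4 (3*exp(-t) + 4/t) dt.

An antiderivative is F(t) = 4*log(t) - 3*exp(-t).
Then F(4) - F(1) = (-3*exp(-4) + 8*log(2)) - (-3*exp(-1)) = -3*exp(-4) + 3*exp(-1) + 8*log(2).

-3*exp(-4) + 3*exp(-1) + 8*log(2)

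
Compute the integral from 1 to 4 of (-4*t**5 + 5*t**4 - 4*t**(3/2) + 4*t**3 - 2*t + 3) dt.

By the power rule, an antiderivative is F(t) = -2*t**6/3 - 8*t**(5/2)/5 + t**5 + t**4 - t**2 + 3*t.
Then F(4) - F(1) = (-22588/15) - (26/15) = -7538/5.

-7538/5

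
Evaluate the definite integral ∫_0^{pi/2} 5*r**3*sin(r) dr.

-30 + 15*pi**2/4

Integrate by parts 3 times (u = r^3, dv = 5*sin(r) dr).
An antiderivative is F(r) = -5*r**3*cos(r) + 15*r**2*sin(r) + 30*r*cos(r) - 30*sin(r).
Then F(pi/2) - F(0) = (-30 + 15*pi**2/4) - (0) = -30 + 15*pi**2/4.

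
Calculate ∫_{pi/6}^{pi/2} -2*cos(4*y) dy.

sqrt(3)/4

An antiderivative is F(y) = -sin(4*y)/2.
Then F(pi/2) - F(pi/6) = (0) - (-sqrt(3)/4) = sqrt(3)/4.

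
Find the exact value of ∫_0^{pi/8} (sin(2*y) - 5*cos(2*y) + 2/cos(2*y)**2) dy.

An antiderivative is F(y) = -5*sin(2*y)/2 - cos(2*y)/2 + tan(2*y).
Then F(pi/8) - F(0) = (1 - 3*sqrt(2)/2) - (-1/2) = 3/2 - 3*sqrt(2)/2.

3/2 - 3*sqrt(2)/2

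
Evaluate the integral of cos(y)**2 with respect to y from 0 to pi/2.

Use the identity cos^2(y) = (1 + cos(2*y))/2.
An antiderivative is F(y) = y/2 + sin(2*y)/4.
Then F(pi/2) - F(0) = (pi/4) - (0) = pi/4.

pi/4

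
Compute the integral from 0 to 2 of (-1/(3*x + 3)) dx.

An antiderivative is F(x) = -log(3*x + 3)/3.
Then F(2) - F(0) = (-2*log(3)/3) - (-log(3)/3) = -log(3)/3.

-log(3)/3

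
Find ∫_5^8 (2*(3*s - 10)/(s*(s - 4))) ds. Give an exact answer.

Factor the denominator: s**2 - 4*s = s(s - 4).
Partial fractions: 2*(3*s - 10)/(s*(s - 4)) = 5/s + 1/(s - 4).
An antiderivative is F(s) = 5*log(s) + log(s - 4).
Then F(8) - F(5) = (17*log(2)) - (5*log(5)) = -5*log(5) + 17*log(2).

-5*log(5) + 17*log(2)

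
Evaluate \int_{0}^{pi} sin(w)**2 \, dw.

Use the identity sin^2(w) = (1 - cos(2*w))/2.
An antiderivative is F(w) = w/2 - sin(2*w)/4.
Then F(pi) - F(0) = (pi/2) - (0) = pi/2.

pi/2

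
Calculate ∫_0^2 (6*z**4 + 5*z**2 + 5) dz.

By the power rule, an antiderivative is F(z) = 6*z**5/5 + 5*z**3/3 + 5*z.
Then F(2) - F(0) = (926/15) - (0) = 926/15.

926/15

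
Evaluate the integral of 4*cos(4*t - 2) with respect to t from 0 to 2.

sin(6) + sin(2)

Let u = 4*t - 2, so du = 4 dt. When t = 0, u = -2; when t = 2, u = 6.
The integral becomes ∫ cos(u) du from -2 to 6, with antiderivative sin(u).
Back in t: F(t) = sin(4*t - 2).
Then F(2) - F(0) = (sin(6)) - (-sin(2)) = sin(6) + sin(2).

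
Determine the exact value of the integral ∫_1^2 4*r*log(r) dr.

Integrate by parts once (u = ln r, dv = 4*r dr).
An antiderivative is F(r) = r**2*(2*log(r) - 1).
Then F(2) - F(1) = (-4 + 8*log(2)) - (-1) = -3 + 8*log(2).

-3 + 8*log(2)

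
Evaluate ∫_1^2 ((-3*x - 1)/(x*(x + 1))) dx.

Factor the denominator: x**2 + x = (x + 1)x.
Partial fractions: (-3*x - 1)/(x*(x + 1)) = -2/(x + 1) - 1/x.
An antiderivative is F(x) = -log(x) - 2*log(x + 1).
Then F(2) - F(1) = (-log(18)) - (-log(4)) = log(2/9).

log(2/9)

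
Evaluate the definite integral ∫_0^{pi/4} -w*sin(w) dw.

Integrate by parts once (u = w, dv = -sin(w) dw).
An antiderivative is F(w) = w*cos(w) - sin(w).
Then F(pi/4) - F(0) = (sqrt(2)*(-4 + pi)/8) - (0) = sqrt(2)*(-4 + pi)/8.

sqrt(2)*(-4 + pi)/8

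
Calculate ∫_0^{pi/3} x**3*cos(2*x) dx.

-sqrt(3)*pi/8 - pi**2/24 + sqrt(3)*pi**3/108 + 9/16

Integrate by parts 3 times (u = x^3, dv = cos(2*x) dx).
An antiderivative is F(x) = x**3*sin(2*x)/2 + 3*x**2*cos(2*x)/4 - 3*x*sin(2*x)/4 - 3*cos(2*x)/8.
Then F(pi/3) - F(0) = (-sqrt(3)*pi/8 - pi**2/24 + 3/16 + sqrt(3)*pi**3/108) - (-3/8) = -sqrt(3)*pi/8 - pi**2/24 + sqrt(3)*pi**3/108 + 9/16.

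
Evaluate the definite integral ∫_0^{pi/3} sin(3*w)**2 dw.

Use the identity sin^2(3*w) = (1 - cos(6*w))/2.
An antiderivative is F(w) = w/2 - sin(6*w)/12.
Then F(pi/3) - F(0) = (pi/6) - (0) = pi/6.

pi/6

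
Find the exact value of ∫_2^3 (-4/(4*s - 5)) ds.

log(3/7)

An antiderivative is F(s) = -log(4*s - 5).
Then F(3) - F(2) = (-log(7)) - (-log(3)) = log(3/7).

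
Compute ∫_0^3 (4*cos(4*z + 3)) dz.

Let u = 4*z + 3, so du = 4 dz. When z = 0, u = 3; when z = 3, u = 15.
The integral becomes ∫ cos(u) du from 3 to 15, with antiderivative sin(u).
Back in z: F(z) = sin(4*z + 3).
Then F(3) - F(0) = (sin(15)) - (sin(3)) = -sin(3) + sin(15).

-sin(3) + sin(15)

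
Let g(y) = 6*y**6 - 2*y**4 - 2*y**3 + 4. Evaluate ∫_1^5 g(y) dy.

By the power rule, an antiderivative is F(y) = 6*y**7/7 - 2*y**5/5 - y**4/2 + 4*y.
Then F(5) - F(1) = (915905/14) - (277/70) = 2289624/35.

2289624/35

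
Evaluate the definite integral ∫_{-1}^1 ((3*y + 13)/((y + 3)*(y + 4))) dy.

Factor the denominator: y**2 + 7*y + 12 = (y + 4)(y + 3).
Partial fractions: (3*y + 13)/((y + 3)*(y + 4)) = -1/(y + 4) + 4/(y + 3).
An antiderivative is F(y) = 4*log(y + 3) - log(y + 4).
Then F(1) - F(-1) = (-log(5) + 8*log(2)) - (log(16/3)) = log(48/5).

log(48/5)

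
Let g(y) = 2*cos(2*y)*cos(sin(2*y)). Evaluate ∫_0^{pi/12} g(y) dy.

sin(1/2)

Let u = sin(2*y), so du = 2*cos(2*y) dy. When y = 0, u = 0; when y = pi/12, u = 1/2.
The integral becomes ∫ cos(u) du from 0 to 1/2, with antiderivative sin(u).
Back in y: F(y) = sin(sin(2*y)).
Then F(pi/12) - F(0) = (sin(1/2)) - (0) = sin(1/2).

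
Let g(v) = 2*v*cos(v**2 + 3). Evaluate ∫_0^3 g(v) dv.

Let u = v**2 + 3, so du = 2*v dv. When v = 0, u = 3; when v = 3, u = 12.
The integral becomes ∫ cos(u) du from 3 to 12, with antiderivative sin(u).
Back in v: F(v) = sin(v**2 + 3).
Then F(3) - F(0) = (sin(12)) - (sin(3)) = sin(12) - sin(3).

sin(12) - sin(3)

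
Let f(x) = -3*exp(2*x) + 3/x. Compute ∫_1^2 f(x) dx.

-3*exp(4)/2 + log(8) + 3*exp(2)/2

An antiderivative is F(x) = -3*exp(2*x)/2 + 3*log(x).
Then F(2) - F(1) = (-3*exp(4)/2 + log(8)) - (-3*exp(2)/2) = -3*exp(4)/2 + log(8) + 3*exp(2)/2.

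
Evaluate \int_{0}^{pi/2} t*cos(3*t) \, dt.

-pi/6 - 1/9

Integrate by parts once (u = t, dv = cos(3*t) dt).
An antiderivative is F(t) = t*sin(3*t)/3 + cos(3*t)/9.
Then F(pi/2) - F(0) = (-pi/6) - (1/9) = -pi/6 - 1/9.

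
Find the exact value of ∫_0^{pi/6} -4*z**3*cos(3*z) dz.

-8/27 - pi**3/162 + 4*pi/27

Integrate by parts 3 times (u = z^3, dv = -4*cos(3*z) dz).
An antiderivative is F(z) = -4*z**3*sin(3*z)/3 - 4*z**2*cos(3*z)/3 + 8*z*sin(3*z)/9 + 8*cos(3*z)/27.
Then F(pi/6) - F(0) = (pi*(24 - pi**2)/162) - (8/27) = -8/27 - pi**3/162 + 4*pi/27.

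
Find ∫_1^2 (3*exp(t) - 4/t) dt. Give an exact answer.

An antiderivative is F(t) = 3*exp(t) - 4*log(t).
Then F(2) - F(1) = (-log(16) + 3*exp(2)) - (3*exp(1)) = -3*exp(1) - log(16) + 3*exp(2).

-3*exp(1) - log(16) + 3*exp(2)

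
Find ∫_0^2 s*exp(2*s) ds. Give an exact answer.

Integrate by parts once (u = s, dv = exp(2*s) ds).
An antiderivative is F(s) = (2*s - 1)*exp(2*s)/4.
Then F(2) - F(0) = (3*exp(4)/4) - (-1/4) = 1/4 + 3*exp(4)/4.

1/4 + 3*exp(4)/4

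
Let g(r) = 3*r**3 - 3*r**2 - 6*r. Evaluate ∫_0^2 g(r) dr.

By the power rule, an antiderivative is F(r) = 3*r**4/4 - r**3 - 3*r**2.
Then F(2) - F(0) = (-8) - (0) = -8.

-8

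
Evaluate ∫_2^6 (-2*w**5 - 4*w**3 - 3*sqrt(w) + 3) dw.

-50396/3 - 12*sqrt(6) + 4*sqrt(2)

By the power rule, an antiderivative is F(w) = -w**6/3 - w**4 - 2*w**(3/2) + 3*w.
Then F(6) - F(2) = (-16830 - 12*sqrt(6)) - (-94/3 - 4*sqrt(2)) = -50396/3 - 12*sqrt(6) + 4*sqrt(2).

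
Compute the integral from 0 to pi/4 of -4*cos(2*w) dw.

-2

An antiderivative is F(w) = -2*sin(2*w).
Then F(pi/4) - F(0) = (-2) - (0) = -2.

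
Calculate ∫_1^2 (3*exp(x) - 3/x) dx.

-3*exp(1) - 3*log(2) + 3*exp(2)

An antiderivative is F(x) = 3*exp(x) - 3*log(x).
Then F(2) - F(1) = (-3*log(2) + 3*exp(2)) - (3*exp(1)) = -3*exp(1) - 3*log(2) + 3*exp(2).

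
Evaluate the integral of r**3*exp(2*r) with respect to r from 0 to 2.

Integrate by parts 3 times (u = r^3, dv = exp(2*r) dr).
An antiderivative is F(r) = (4*r**3 - 6*r**2 + 6*r - 3)*exp(2*r)/8.
Then F(2) - F(0) = (17*exp(4)/8) - (-3/8) = 3/8 + 17*exp(4)/8.

3/8 + 17*exp(4)/8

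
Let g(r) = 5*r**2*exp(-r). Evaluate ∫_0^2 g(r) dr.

10 - 50*exp(-2)

Integrate by parts twice (u = r^2, dv = 5*exp(-r) dr).
An antiderivative is F(r) = (-5*r**2 - 10*r - 10)*exp(-r).
Then F(2) - F(0) = (-50*exp(-2)) - (-10) = 10 - 50*exp(-2).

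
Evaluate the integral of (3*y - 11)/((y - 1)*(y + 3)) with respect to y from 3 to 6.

Factor the denominator: y**2 + 2*y - 3 = (y + 3)(y - 1).
Partial fractions: (3*y - 11)/((y - 1)*(y + 3)) = 5/(y + 3) - 2/(y - 1).
An antiderivative is F(y) = -2*log(y - 1) + 5*log(y + 3).
Then F(6) - F(3) = (-2*log(5) + 10*log(3)) - (3*log(2) + 5*log(3)) = -2*log(5) - 3*log(2) + 5*log(3).

-2*log(5) - 3*log(2) + 5*log(3)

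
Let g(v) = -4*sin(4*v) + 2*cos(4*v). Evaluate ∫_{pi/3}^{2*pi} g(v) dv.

sqrt(3)/4 + 3/2

An antiderivative is F(v) = sin(4*v)/2 + cos(4*v).
Then F(2*pi) - F(pi/3) = (1) - (-1/2 - sqrt(3)/4) = sqrt(3)/4 + 3/2.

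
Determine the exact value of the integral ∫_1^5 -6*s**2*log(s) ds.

248/3 - 250*log(5)

Integrate by parts once (u = ln s, dv = -6*s**2 ds).
An antiderivative is F(s) = -2*s**3*(3*log(s) - 1)/3.
Then F(5) - F(1) = (250/3 - 250*log(5)) - (2/3) = 248/3 - 250*log(5).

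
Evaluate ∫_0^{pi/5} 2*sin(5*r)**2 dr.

pi/5

Use the identity sin^2(5*r) = (1 - cos(10*r))/2.
An antiderivative is F(r) = r - sin(10*r)/10.
Then F(pi/5) - F(0) = (pi/5) - (0) = pi/5.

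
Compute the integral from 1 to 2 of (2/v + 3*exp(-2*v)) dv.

An antiderivative is F(v) = 2*log(v) - 3*exp(-2*v)/2.
Then F(2) - F(1) = (-3*exp(-4)/2 + 2*log(2)) - (-3*exp(-2)/2) = -3*exp(-4)/2 + 3*exp(-2)/2 + 2*log(2).

-3*exp(-4)/2 + 3*exp(-2)/2 + 2*log(2)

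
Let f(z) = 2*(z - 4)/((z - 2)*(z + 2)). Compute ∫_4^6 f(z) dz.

Factor the denominator: z**2 - 4 = (z + 2)(z - 2).
Partial fractions: 2*(z - 4)/((z - 2)*(z + 2)) = 3/(z + 2) - 1/(z - 2).
An antiderivative is F(z) = -log(z - 2) + 3*log(z + 2).
Then F(6) - F(4) = (7*log(2)) - (2*log(2) + 3*log(3)) = log(32/27).

log(32/27)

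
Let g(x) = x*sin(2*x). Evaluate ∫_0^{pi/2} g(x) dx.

pi/4

Integrate by parts once (u = x, dv = sin(2*x) dx).
An antiderivative is F(x) = -x*cos(2*x)/2 + sin(2*x)/4.
Then F(pi/2) - F(0) = (pi/4) - (0) = pi/4.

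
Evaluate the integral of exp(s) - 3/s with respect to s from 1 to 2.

An antiderivative is F(s) = exp(s) - 3*log(s).
Then F(2) - F(1) = (-log(8) + exp(2)) - (exp(1)) = -exp(1) - log(8) + exp(2).

-exp(1) - log(8) + exp(2)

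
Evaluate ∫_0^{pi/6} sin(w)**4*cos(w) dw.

1/160

Let u = sin(w), so du = cos(w) dw. When w = 0, u = 0; when w = pi/6, u = 1/2.
The integral becomes ∫ u**4 du from 0 to 1/2, with antiderivative u**5/5.
Back in w: F(w) = sin(w)**5/5.
Then F(pi/6) - F(0) = (1/160) - (0) = 1/160.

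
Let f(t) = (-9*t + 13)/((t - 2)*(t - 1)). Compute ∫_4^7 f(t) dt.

-5*log(5) + log(2)

Factor the denominator: t**2 - 3*t + 2 = (t - 1)(t - 2).
Partial fractions: (-9*t + 13)/((t - 2)*(t - 1)) = -4/(t - 1) - 5/(t - 2).
An antiderivative is F(t) = -5*log(t - 2) - 4*log(t - 1).
Then F(7) - F(4) = (-5*log(5) - 4*log(3) - 4*log(2)) - (-4*log(3) - 5*log(2)) = -5*log(5) + log(2).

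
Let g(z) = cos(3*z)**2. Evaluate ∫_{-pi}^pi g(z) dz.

Use the identity cos^2(3*z) = (1 + cos(6*z))/2.
An antiderivative is F(z) = z/2 + sin(6*z)/12.
Then F(pi) - F(-pi) = (pi/2) - (-pi/2) = pi.

pi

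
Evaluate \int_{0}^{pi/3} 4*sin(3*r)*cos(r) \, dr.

Use the identity sin(3*r)cos(r) = [sin(4*r) + sin(2*r)]/2.
An antiderivative is F(r) = -cos(2*r) - cos(4*r)/2.
Then F(pi/3) - F(0) = (3/4) - (-3/2) = 9/4.

9/4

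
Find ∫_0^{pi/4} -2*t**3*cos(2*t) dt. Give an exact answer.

Integrate by parts 3 times (u = t^3, dv = -2*cos(2*t) dt).
An antiderivative is F(t) = -t**3*sin(2*t) - 3*t**2*cos(2*t)/2 + 3*t*sin(2*t)/2 + 3*cos(2*t)/4.
Then F(pi/4) - F(0) = (pi*(24 - pi**2)/64) - (3/4) = -3/4 - pi**3/64 + 3*pi/8.

-3/4 - pi**3/64 + 3*pi/8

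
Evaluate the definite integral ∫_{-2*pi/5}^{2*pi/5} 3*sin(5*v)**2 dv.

6*pi/5

Use the identity sin^2(5*v) = (1 - cos(10*v))/2.
An antiderivative is F(v) = 3*v/2 - 3*sin(10*v)/20.
Then F(2*pi/5) - F(-2*pi/5) = (3*pi/5) - (-3*pi/5) = 6*pi/5.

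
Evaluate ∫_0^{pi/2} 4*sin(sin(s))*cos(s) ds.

4 - 4*cos(1)

Let u = sin(s), so du = cos(s) ds. When s = 0, u = 0; when s = pi/2, u = 1.
The integral becomes 4·∫ sin(u) du from 0 to 1, with antiderivative -4*cos(u).
Back in s: F(s) = -4*cos(sin(s)).
Then F(pi/2) - F(0) = (-4*cos(1)) - (-4) = 4 - 4*cos(1).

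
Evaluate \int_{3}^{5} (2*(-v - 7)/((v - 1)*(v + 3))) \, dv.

Factor the denominator: v**2 + 2*v - 3 = (v + 3)(v - 1).
Partial fractions: 2*(-v - 7)/((v - 1)*(v + 3)) = 2/(v + 3) - 4/(v - 1).
An antiderivative is F(v) = -4*log(v - 1) + 2*log(v + 3).
Then F(5) - F(3) = (-log(4)) - (log(9/4)) = -log(9).

-log(9)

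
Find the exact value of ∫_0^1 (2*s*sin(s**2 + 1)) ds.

Let u = s**2 + 1, so du = 2*s ds. When s = 0, u = 1; when s = 1, u = 2.
The integral becomes ∫ sin(u) du from 1 to 2, with antiderivative -cos(u).
Back in s: F(s) = -cos(s**2 + 1).
Then F(1) - F(0) = (-cos(2)) - (-cos(1)) = -cos(2) + cos(1).

-cos(2) + cos(1)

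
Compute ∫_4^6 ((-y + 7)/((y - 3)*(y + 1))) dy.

log(75/49)

Factor the denominator: y**2 - 2*y - 3 = (y + 1)(y - 3).
Partial fractions: (-y + 7)/((y - 3)*(y + 1)) = -2/(y + 1) + 1/(y - 3).
An antiderivative is F(y) = log(y - 3) - 2*log(y + 1).
Then F(6) - F(4) = (log(3/49)) - (-log(25)) = log(75/49).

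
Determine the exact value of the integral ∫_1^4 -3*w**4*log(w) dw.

Integrate by parts once (u = ln w, dv = -3*w**4 dw).
An antiderivative is F(w) = -3*w**5*(5*log(w) - 1)/25.
Then F(4) - F(1) = (3072/25 - 6144*log(2)/5) - (3/25) = 3069/25 - 6144*log(2)/5.

3069/25 - 6144*log(2)/5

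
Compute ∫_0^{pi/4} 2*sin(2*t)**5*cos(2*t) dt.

1/6

Let u = sin(2*t), so du = 2*cos(2*t) dt. When t = 0, u = 0; when t = pi/4, u = 1.
The integral becomes ∫ u**5 du from 0 to 1, with antiderivative u**6/6.
Back in t: F(t) = sin(2*t)**6/6.
Then F(pi/4) - F(0) = (1/6) - (0) = 1/6.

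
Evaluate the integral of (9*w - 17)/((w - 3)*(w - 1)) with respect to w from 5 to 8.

-13*log(2) + 4*log(7) + 5*log(5)

Factor the denominator: w**2 - 4*w + 3 = (w - 1)(w - 3).
Partial fractions: (9*w - 17)/((w - 3)*(w - 1)) = 4/(w - 1) + 5/(w - 3).
An antiderivative is F(w) = 5*log(w - 3) + 4*log(w - 1).
Then F(8) - F(5) = (4*log(7) + 5*log(5)) - (13*log(2)) = -13*log(2) + 4*log(7) + 5*log(5).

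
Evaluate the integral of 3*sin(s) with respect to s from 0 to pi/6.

An antiderivative is F(s) = -3*cos(s).
Then F(pi/6) - F(0) = (-3*sqrt(3)/2) - (-3) = 3 - 3*sqrt(3)/2.

3 - 3*sqrt(3)/2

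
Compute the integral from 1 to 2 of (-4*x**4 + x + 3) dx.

By the power rule, an antiderivative is F(x) = -4*x**5/5 + x**2/2 + 3*x.
Then F(2) - F(1) = (-88/5) - (27/10) = -203/10.

-203/10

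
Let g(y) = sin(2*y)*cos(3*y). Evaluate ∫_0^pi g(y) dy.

-4/5

Use the identity sin(2*y)cos(3*y) = [sin(5*y) + sin(-y)]/2.
An antiderivative is F(y) = cos(y)/2 - cos(5*y)/10.
Then F(pi) - F(0) = (-2/5) - (2/5) = -4/5.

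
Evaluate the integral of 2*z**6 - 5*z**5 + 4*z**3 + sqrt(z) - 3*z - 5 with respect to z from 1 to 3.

2*sqrt(3) + 1580/21

By the power rule, an antiderivative is F(z) = 2*z**7/7 - 5*z**6/6 + z**4 + 2*z**(3/2)/3 - 3*z**2/2 - 5*z.
Then F(3) - F(1) = (2*sqrt(3) + 489/7) - (-113/21) = 2*sqrt(3) + 1580/21.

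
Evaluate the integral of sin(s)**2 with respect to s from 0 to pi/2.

pi/4

Use the identity sin^2(s) = (1 - cos(2*s))/2.
An antiderivative is F(s) = s/2 - sin(2*s)/4.
Then F(pi/2) - F(0) = (pi/4) - (0) = pi/4.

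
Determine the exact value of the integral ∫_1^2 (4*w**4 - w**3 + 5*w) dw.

571/20

By the power rule, an antiderivative is F(w) = 4*w**5/5 - w**4/4 + 5*w**2/2.
Then F(2) - F(1) = (158/5) - (61/20) = 571/20.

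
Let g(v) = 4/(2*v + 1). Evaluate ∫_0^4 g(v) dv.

log(81)

An antiderivative is F(v) = 2*log(2*v + 1).
Then F(4) - F(0) = (log(81)) - (0) = log(81).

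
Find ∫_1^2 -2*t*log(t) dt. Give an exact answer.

Integrate by parts once (u = ln t, dv = -2*t dt).
An antiderivative is F(t) = -t**2*(2*log(t) - 1)/2.
Then F(2) - F(1) = (2 - log(16)) - (1/2) = 3/2 - log(16).

3/2 - log(16)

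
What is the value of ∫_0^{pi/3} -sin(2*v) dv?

An antiderivative is F(v) = cos(2*v)/2.
Then F(pi/3) - F(0) = (-1/4) - (1/2) = -3/4.

-3/4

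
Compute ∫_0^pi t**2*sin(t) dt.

-4 + pi**2

Integrate by parts twice (u = t^2, dv = sin(t) dt).
An antiderivative is F(t) = -t**2*cos(t) + 2*t*sin(t) + 2*cos(t).
Then F(pi) - F(0) = (-2 + pi**2) - (2) = -4 + pi**2.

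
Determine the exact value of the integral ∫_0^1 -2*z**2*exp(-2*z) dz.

(5 - exp(2))*exp(-2)/2

Integrate by parts twice (u = z^2, dv = -2*exp(-2*z) dz).
An antiderivative is F(z) = (2*z**2 + 2*z + 1)*exp(-2*z)/2.
Then F(1) - F(0) = (5*exp(-2)/2) - (1/2) = (5 - exp(2))*exp(-2)/2.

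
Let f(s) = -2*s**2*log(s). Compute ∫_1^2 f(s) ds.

14/9 - 16*log(2)/3

Integrate by parts once (u = ln s, dv = -2*s**2 ds).
An antiderivative is F(s) = -2*s**3*(3*log(s) - 1)/9.
Then F(2) - F(1) = (16/9 - 16*log(2)/3) - (2/9) = 14/9 - 16*log(2)/3.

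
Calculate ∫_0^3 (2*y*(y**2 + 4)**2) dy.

Let u = y**2 + 4, so du = 2*y dy. When y = 0, u = 4; when y = 3, u = 13.
The integral becomes ∫ u**2 du from 4 to 13, with antiderivative u**3/3.
Back in y: F(y) = (y**2 + 4)**3/3.
Then F(3) - F(0) = (2197/3) - (64/3) = 711.

711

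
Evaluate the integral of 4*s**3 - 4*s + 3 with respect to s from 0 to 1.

By the power rule, an antiderivative is F(s) = s**4 - 2*s**2 + 3*s.
Then F(1) - F(0) = (2) - (0) = 2.

2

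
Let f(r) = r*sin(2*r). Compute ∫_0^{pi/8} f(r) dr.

sqrt(2)*(4 - pi)/32

Integrate by parts once (u = r, dv = sin(2*r) dr).
An antiderivative is F(r) = -r*cos(2*r)/2 + sin(2*r)/4.
Then F(pi/8) - F(0) = (sqrt(2)*(4 - pi)/32) - (0) = sqrt(2)*(4 - pi)/32.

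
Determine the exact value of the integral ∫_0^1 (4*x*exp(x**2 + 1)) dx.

Let u = x**2 + 1, so du = 2*x dx. When x = 0, u = 1; when x = 1, u = 2.
The integral becomes 2·∫ exp(u) du from 1 to 2, with antiderivative 2*exp(u).
Back in x: F(x) = 2*exp(x**2 + 1).
Then F(1) - F(0) = (2*exp(2)) - (2*exp(1)) = 2*exp(1)*(-1 + exp(1)).

2*E*(-1 + E)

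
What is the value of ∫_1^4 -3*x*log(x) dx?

45/4 - 48*log(2)

Integrate by parts once (u = ln x, dv = -3*x dx).
An antiderivative is F(x) = -3*x**2*(2*log(x) - 1)/4.
Then F(4) - F(1) = (12 - 48*log(2)) - (3/4) = 45/4 - 48*log(2).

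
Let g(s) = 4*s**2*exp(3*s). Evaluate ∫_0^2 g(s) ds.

Integrate by parts twice (u = s^2, dv = 4*exp(3*s) ds).
An antiderivative is F(s) = (36*s**2 - 24*s + 8)*exp(3*s)/27.
Then F(2) - F(0) = (104*exp(6)/27) - (8/27) = -8/27 + 104*exp(6)/27.

-8/27 + 104*exp(6)/27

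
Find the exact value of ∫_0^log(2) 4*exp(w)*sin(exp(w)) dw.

Let u = exp(w), so du = exp(w) dw. When w = 0, u = 1; when w = log(2), u = 2.
The integral becomes 4·∫ sin(u) du from 1 to 2, with antiderivative -4*cos(u).
Back in w: F(w) = -4*cos(exp(w)).
Then F(log(2)) - F(0) = (-4*cos(2)) - (-4*cos(1)) = -4*cos(2) + 4*cos(1).

-4*cos(2) + 4*cos(1)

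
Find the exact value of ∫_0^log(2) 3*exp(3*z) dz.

7

Let u = exp(z), so du = exp(z) dz. When z = 0, u = 1; when z = log(2), u = 2.
The integral becomes 3·∫ u**2 du from 1 to 2, with antiderivative u**3.
Back in z: F(z) = exp(3*z).
Then F(log(2)) - F(0) = (8) - (1) = 7.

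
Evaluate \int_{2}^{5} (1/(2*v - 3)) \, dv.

An antiderivative is F(v) = log(2*v - 3)/2.
Then F(5) - F(2) = (log(7)/2) - (0) = log(7)/2.

log(7)/2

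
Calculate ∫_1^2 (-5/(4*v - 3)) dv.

-5*log(5)/4

An antiderivative is F(v) = -5*log(4*v - 3)/4.
Then F(2) - F(1) = (-5*log(5)/4) - (0) = -5*log(5)/4.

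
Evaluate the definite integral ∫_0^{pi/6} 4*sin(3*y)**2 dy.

pi/3

Use the identity sin^2(3*y) = (1 - cos(6*y))/2.
An antiderivative is F(y) = 2*y - sin(6*y)/3.
Then F(pi/6) - F(0) = (pi/3) - (0) = pi/3.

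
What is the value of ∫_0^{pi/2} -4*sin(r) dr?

An antiderivative is F(r) = 4*cos(r).
Then F(pi/2) - F(0) = (0) - (4) = -4.

-4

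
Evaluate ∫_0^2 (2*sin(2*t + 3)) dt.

Let u = 2*t + 3, so du = 2 dt. When t = 0, u = 3; when t = 2, u = 7.
The integral becomes ∫ sin(u) du from 3 to 7, with antiderivative -cos(u).
Back in t: F(t) = -cos(2*t + 3).
Then F(2) - F(0) = (-cos(7)) - (-cos(3)) = cos(3) - cos(7).

cos(3) - cos(7)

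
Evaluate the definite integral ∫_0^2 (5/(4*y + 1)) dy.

An antiderivative is F(y) = 5*log(4*y + 1)/4.
Then F(2) - F(0) = (5*log(3)/2) - (0) = 5*log(3)/2.

5*log(3)/2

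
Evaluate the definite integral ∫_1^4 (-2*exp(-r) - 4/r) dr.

-8*log(2) - 2*exp(-1) + 2*exp(-4)

An antiderivative is F(r) = -4*log(r) + 2*exp(-r).
Then F(4) - F(1) = (-8*log(2) + 2*exp(-4)) - (2*exp(-1)) = -8*log(2) - 2*exp(-1) + 2*exp(-4).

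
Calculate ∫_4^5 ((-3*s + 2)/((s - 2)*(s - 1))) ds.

-5*log(3) + 6*log(2)

Factor the denominator: s**2 - 3*s + 2 = (s - 1)(s - 2).
Partial fractions: (-3*s + 2)/((s - 2)*(s - 1)) = 1/(s - 1) - 4/(s - 2).
An antiderivative is F(s) = -4*log(s - 2) + log(s - 1).
Then F(5) - F(4) = (log(4/81)) - (log(3/16)) = -5*log(3) + 6*log(2).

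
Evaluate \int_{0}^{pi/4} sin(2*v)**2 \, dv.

Use the identity sin^2(2*v) = (1 - cos(4*v))/2.
An antiderivative is F(v) = v/2 - sin(4*v)/8.
Then F(pi/4) - F(0) = (pi/8) - (0) = pi/8.

pi/8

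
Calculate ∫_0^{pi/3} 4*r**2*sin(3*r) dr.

Integrate by parts twice (u = r^2, dv = 4*sin(3*r) dr).
An antiderivative is F(r) = -4*r**2*cos(3*r)/3 + 8*r*sin(3*r)/9 + 8*cos(3*r)/27.
Then F(pi/3) - F(0) = (-8/27 + 4*pi**2/27) - (8/27) = -16/27 + 4*pi**2/27.

-16/27 + 4*pi**2/27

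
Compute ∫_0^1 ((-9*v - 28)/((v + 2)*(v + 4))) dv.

-4*log(5) - 5*log(3) + 13*log(2)

Factor the denominator: v**2 + 6*v + 8 = (v + 4)(v + 2).
Partial fractions: (-9*v - 28)/((v + 2)*(v + 4)) = -4/(v + 4) - 5/(v + 2).
An antiderivative is F(v) = -5*log(v + 2) - 4*log(v + 4).
Then F(1) - F(0) = (-4*log(5) - 5*log(3)) - (-13*log(2)) = -4*log(5) - 5*log(3) + 13*log(2).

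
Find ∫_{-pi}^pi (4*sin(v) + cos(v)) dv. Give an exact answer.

0

An antiderivative is F(v) = sin(v) - 4*cos(v).
Then F(pi) - F(-pi) = (4) - (4) = 0.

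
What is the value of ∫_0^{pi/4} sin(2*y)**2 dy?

Use the identity sin^2(2*y) = (1 - cos(4*y))/2.
An antiderivative is F(y) = y/2 - sin(4*y)/8.
Then F(pi/4) - F(0) = (pi/8) - (0) = pi/8.

pi/8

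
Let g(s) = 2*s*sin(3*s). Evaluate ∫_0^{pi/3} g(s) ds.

2*pi/9

Integrate by parts once (u = s, dv = 2*sin(3*s) ds).
An antiderivative is F(s) = -2*s*cos(3*s)/3 + 2*sin(3*s)/9.
Then F(pi/3) - F(0) = (2*pi/9) - (0) = 2*pi/9.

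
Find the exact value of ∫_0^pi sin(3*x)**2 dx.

pi/2

Use the identity sin^2(3*x) = (1 - cos(6*x))/2.
An antiderivative is F(x) = x/2 - sin(6*x)/12.
Then F(pi) - F(0) = (pi/2) - (0) = pi/2.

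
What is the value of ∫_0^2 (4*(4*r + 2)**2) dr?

Let u = 4*r + 2, so du = 4 dr. When r = 0, u = 2; when r = 2, u = 10.
The integral becomes ∫ u**2 du from 2 to 10, with antiderivative u**3/3.
Back in r: F(r) = (4*r + 2)**3/3.
Then F(2) - F(0) = (1000/3) - (8/3) = 992/3.

992/3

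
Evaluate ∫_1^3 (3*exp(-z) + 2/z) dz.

An antiderivative is F(z) = 2*log(z) - 3*exp(-z).
Then F(3) - F(1) = (-3*exp(-3) + 2*log(3)) - (-3*exp(-1)) = -3*exp(-3) + 3*exp(-1) + 2*log(3).

-3*exp(-3) + 3*exp(-1) + 2*log(3)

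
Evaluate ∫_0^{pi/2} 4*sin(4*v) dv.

An antiderivative is F(v) = -cos(4*v).
Then F(pi/2) - F(0) = (-1) - (-1) = 0.

0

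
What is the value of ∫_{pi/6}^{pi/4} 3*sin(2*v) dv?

An antiderivative is F(v) = -3*cos(2*v)/2.
Then F(pi/4) - F(pi/6) = (0) - (-3/4) = 3/4.

3/4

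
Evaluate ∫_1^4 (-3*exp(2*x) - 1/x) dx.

An antiderivative is F(x) = -3*exp(2*x)/2 - log(x).
Then F(4) - F(1) = (-3*exp(8)/2 - log(4)) - (-3*exp(2)/2) = -3*exp(8)/2 - log(4) + 3*exp(2)/2.

-3*exp(8)/2 - log(4) + 3*exp(2)/2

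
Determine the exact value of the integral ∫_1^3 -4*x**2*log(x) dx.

104/9 - 36*log(3)

Integrate by parts once (u = ln x, dv = -4*x**2 dx).
An antiderivative is F(x) = -4*x**3*(3*log(x) - 1)/9.
Then F(3) - F(1) = (12 - 36*log(3)) - (4/9) = 104/9 - 36*log(3).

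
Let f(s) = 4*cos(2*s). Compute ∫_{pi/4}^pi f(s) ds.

An antiderivative is F(s) = 2*sin(2*s).
Then F(pi) - F(pi/4) = (0) - (2) = -2.

-2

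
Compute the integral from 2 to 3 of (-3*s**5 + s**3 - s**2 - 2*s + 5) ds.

-3871/12

By the power rule, an antiderivative is F(s) = -s**6/2 + s**4/4 - s**3/3 - s**2 + 5*s.
Then F(3) - F(2) = (-1389/4) - (-74/3) = -3871/12.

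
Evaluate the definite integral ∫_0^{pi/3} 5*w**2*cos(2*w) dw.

-5*pi/12 - 5*sqrt(3)/8 + 5*sqrt(3)*pi**2/36

Integrate by parts twice (u = w^2, dv = 5*cos(2*w) dw).
An antiderivative is F(w) = 5*w**2*sin(2*w)/2 + 5*w*cos(2*w)/2 - 5*sin(2*w)/4.
Then F(pi/3) - F(0) = (-5*pi/12 - 5*sqrt(3)/8 + 5*sqrt(3)*pi**2/36) - (0) = -5*pi/12 - 5*sqrt(3)/8 + 5*sqrt(3)*pi**2/36.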